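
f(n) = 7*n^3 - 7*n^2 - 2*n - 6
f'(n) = 21*n^2 - 14*n - 2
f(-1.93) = -78.54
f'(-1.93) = 103.24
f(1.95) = 15.39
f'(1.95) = 50.55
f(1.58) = 0.98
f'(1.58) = 28.30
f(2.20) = 30.26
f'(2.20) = 68.84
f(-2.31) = -125.02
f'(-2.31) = 142.40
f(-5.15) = -1137.49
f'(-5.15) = 627.07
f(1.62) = 2.15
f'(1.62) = 30.43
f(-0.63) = -9.27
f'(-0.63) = 15.15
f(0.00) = -6.00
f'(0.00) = -2.00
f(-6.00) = -1758.00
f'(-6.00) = 838.00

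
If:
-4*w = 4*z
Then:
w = -z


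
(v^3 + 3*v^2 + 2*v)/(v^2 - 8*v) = (v^2 + 3*v + 2)/(v - 8)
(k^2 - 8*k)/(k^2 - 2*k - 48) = k/(k + 6)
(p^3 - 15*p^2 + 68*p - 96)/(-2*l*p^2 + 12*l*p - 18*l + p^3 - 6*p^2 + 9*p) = (p^2 - 12*p + 32)/(-2*l*p + 6*l + p^2 - 3*p)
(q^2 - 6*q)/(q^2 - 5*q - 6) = q/(q + 1)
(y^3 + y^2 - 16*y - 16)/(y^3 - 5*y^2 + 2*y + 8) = (y + 4)/(y - 2)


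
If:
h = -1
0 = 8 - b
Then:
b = 8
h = -1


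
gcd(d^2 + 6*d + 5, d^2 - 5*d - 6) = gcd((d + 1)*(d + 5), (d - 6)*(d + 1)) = d + 1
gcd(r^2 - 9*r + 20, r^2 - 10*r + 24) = r - 4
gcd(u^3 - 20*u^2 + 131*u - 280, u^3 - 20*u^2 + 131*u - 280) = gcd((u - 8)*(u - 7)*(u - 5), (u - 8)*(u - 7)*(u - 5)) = u^3 - 20*u^2 + 131*u - 280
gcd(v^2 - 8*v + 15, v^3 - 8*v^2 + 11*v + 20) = v - 5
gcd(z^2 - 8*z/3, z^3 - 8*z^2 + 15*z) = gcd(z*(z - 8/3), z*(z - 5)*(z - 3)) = z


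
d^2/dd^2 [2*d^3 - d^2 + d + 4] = 12*d - 2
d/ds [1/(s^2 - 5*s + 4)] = (5 - 2*s)/(s^2 - 5*s + 4)^2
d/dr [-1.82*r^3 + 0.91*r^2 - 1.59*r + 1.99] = -5.46*r^2 + 1.82*r - 1.59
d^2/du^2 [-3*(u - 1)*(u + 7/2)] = -6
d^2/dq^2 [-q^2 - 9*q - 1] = -2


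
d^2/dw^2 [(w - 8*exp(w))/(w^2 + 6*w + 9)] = 2*(-4*w^2*exp(w) - 8*w*exp(w) + w - 12*exp(w) - 6)/(w^4 + 12*w^3 + 54*w^2 + 108*w + 81)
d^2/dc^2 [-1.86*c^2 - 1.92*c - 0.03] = -3.72000000000000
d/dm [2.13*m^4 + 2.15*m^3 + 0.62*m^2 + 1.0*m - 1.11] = 8.52*m^3 + 6.45*m^2 + 1.24*m + 1.0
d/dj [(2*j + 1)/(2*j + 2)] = 1/(2*(j + 1)^2)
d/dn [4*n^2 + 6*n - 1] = 8*n + 6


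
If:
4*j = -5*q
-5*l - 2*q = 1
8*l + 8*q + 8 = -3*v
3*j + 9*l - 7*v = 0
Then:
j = 985/231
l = 269/231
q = -788/231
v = 256/77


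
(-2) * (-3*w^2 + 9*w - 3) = 6*w^2 - 18*w + 6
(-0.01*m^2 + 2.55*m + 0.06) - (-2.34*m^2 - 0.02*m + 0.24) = 2.33*m^2 + 2.57*m - 0.18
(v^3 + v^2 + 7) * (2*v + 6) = 2*v^4 + 8*v^3 + 6*v^2 + 14*v + 42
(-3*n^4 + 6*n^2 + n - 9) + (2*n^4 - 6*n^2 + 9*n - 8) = -n^4 + 10*n - 17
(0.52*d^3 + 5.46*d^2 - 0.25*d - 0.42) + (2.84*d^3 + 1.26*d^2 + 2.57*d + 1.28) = 3.36*d^3 + 6.72*d^2 + 2.32*d + 0.86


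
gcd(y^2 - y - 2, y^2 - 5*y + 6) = y - 2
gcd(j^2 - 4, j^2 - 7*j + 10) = j - 2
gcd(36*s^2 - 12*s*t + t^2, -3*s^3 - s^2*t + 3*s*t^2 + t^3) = 1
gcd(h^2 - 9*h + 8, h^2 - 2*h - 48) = h - 8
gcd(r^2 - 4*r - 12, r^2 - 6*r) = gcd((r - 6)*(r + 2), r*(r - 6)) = r - 6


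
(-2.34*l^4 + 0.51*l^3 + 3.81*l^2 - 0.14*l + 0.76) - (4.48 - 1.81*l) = -2.34*l^4 + 0.51*l^3 + 3.81*l^2 + 1.67*l - 3.72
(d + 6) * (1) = d + 6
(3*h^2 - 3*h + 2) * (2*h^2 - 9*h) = 6*h^4 - 33*h^3 + 31*h^2 - 18*h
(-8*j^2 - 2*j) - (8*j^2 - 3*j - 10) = -16*j^2 + j + 10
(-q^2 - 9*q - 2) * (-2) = 2*q^2 + 18*q + 4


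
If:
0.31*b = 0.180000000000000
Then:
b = 0.58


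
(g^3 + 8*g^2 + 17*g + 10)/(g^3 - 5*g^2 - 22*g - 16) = (g + 5)/(g - 8)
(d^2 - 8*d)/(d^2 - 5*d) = (d - 8)/(d - 5)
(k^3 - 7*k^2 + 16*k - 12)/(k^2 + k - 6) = (k^2 - 5*k + 6)/(k + 3)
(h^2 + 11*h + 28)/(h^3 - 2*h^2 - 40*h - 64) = (h + 7)/(h^2 - 6*h - 16)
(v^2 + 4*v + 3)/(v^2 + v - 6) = (v + 1)/(v - 2)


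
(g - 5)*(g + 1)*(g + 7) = g^3 + 3*g^2 - 33*g - 35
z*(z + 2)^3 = z^4 + 6*z^3 + 12*z^2 + 8*z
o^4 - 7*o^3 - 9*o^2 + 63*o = o*(o - 7)*(o - 3)*(o + 3)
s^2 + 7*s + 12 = (s + 3)*(s + 4)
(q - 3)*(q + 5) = q^2 + 2*q - 15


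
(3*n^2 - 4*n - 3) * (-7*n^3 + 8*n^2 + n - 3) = -21*n^5 + 52*n^4 - 8*n^3 - 37*n^2 + 9*n + 9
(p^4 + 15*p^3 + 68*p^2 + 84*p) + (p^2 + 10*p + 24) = p^4 + 15*p^3 + 69*p^2 + 94*p + 24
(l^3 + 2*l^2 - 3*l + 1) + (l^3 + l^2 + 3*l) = 2*l^3 + 3*l^2 + 1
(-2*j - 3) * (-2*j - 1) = 4*j^2 + 8*j + 3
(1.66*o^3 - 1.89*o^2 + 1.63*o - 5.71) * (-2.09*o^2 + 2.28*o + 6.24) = -3.4694*o^5 + 7.7349*o^4 + 2.6425*o^3 + 3.8567*o^2 - 2.8476*o - 35.6304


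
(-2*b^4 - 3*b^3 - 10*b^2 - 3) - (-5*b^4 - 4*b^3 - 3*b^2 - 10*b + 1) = 3*b^4 + b^3 - 7*b^2 + 10*b - 4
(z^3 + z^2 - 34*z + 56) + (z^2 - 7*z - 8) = z^3 + 2*z^2 - 41*z + 48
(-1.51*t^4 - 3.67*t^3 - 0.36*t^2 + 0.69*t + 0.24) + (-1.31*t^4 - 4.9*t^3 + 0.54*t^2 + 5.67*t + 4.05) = -2.82*t^4 - 8.57*t^3 + 0.18*t^2 + 6.36*t + 4.29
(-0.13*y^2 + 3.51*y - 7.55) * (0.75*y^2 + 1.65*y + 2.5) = -0.0975*y^4 + 2.418*y^3 - 0.196000000000001*y^2 - 3.6825*y - 18.875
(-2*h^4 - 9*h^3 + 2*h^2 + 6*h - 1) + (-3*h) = -2*h^4 - 9*h^3 + 2*h^2 + 3*h - 1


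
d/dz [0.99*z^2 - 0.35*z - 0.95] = 1.98*z - 0.35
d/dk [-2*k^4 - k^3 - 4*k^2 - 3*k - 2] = -8*k^3 - 3*k^2 - 8*k - 3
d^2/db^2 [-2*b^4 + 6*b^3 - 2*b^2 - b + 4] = -24*b^2 + 36*b - 4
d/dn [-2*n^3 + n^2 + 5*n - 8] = -6*n^2 + 2*n + 5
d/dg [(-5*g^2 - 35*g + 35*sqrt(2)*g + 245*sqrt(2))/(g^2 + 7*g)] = -35*sqrt(2)/g^2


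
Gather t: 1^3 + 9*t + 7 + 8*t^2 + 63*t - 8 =8*t^2 + 72*t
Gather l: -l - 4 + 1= -l - 3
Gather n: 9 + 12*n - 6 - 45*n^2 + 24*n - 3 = -45*n^2 + 36*n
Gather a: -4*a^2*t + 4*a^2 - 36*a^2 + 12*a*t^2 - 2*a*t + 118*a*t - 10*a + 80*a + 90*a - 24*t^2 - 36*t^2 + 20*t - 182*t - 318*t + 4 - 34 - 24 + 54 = a^2*(-4*t - 32) + a*(12*t^2 + 116*t + 160) - 60*t^2 - 480*t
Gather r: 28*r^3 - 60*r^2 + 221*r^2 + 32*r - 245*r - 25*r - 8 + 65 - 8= 28*r^3 + 161*r^2 - 238*r + 49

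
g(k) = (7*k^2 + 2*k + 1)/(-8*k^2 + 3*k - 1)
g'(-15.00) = 0.00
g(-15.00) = -0.84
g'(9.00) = 0.01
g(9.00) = -0.94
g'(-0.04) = -3.91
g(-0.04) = -0.82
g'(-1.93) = 0.10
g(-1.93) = -0.63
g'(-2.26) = 0.08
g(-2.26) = -0.66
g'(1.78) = 0.26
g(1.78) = -1.27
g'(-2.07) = 0.09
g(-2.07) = -0.65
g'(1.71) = 0.29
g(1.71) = -1.29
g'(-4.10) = 0.03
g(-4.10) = -0.75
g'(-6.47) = 0.01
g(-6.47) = -0.79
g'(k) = (14*k + 2)/(-8*k^2 + 3*k - 1) + (16*k - 3)*(7*k^2 + 2*k + 1)/(-8*k^2 + 3*k - 1)^2 = (37*k^2 + 2*k - 5)/(64*k^4 - 48*k^3 + 25*k^2 - 6*k + 1)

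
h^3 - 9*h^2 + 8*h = h*(h - 8)*(h - 1)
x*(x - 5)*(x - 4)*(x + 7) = x^4 - 2*x^3 - 43*x^2 + 140*x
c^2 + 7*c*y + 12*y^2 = (c + 3*y)*(c + 4*y)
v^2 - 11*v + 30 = (v - 6)*(v - 5)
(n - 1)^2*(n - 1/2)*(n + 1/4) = n^4 - 9*n^3/4 + 11*n^2/8 - 1/8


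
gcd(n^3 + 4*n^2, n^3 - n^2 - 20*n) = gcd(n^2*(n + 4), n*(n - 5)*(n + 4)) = n^2 + 4*n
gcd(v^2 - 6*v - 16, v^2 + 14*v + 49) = 1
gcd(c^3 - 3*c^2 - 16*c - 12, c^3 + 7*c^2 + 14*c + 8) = c^2 + 3*c + 2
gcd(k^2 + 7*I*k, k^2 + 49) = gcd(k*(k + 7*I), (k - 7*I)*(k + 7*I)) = k + 7*I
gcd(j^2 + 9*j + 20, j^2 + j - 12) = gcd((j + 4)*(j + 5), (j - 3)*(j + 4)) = j + 4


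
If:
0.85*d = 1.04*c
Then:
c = 0.817307692307692*d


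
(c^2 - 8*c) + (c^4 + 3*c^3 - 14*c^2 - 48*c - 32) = c^4 + 3*c^3 - 13*c^2 - 56*c - 32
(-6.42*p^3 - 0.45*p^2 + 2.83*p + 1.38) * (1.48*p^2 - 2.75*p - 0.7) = -9.5016*p^5 + 16.989*p^4 + 9.9199*p^3 - 5.4251*p^2 - 5.776*p - 0.966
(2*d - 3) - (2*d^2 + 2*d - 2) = -2*d^2 - 1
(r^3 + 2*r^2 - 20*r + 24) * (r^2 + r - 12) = r^5 + 3*r^4 - 30*r^3 - 20*r^2 + 264*r - 288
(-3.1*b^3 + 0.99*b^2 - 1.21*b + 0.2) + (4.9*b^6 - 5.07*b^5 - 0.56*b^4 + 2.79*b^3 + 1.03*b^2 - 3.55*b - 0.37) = 4.9*b^6 - 5.07*b^5 - 0.56*b^4 - 0.31*b^3 + 2.02*b^2 - 4.76*b - 0.17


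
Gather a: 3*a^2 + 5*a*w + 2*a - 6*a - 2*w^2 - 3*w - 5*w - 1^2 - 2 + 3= 3*a^2 + a*(5*w - 4) - 2*w^2 - 8*w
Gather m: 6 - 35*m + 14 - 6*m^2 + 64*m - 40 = -6*m^2 + 29*m - 20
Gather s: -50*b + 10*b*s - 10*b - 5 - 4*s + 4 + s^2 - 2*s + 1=-60*b + s^2 + s*(10*b - 6)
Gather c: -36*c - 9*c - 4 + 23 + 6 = 25 - 45*c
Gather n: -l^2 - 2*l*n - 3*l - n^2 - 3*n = -l^2 - 3*l - n^2 + n*(-2*l - 3)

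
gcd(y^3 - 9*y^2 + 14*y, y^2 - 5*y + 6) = y - 2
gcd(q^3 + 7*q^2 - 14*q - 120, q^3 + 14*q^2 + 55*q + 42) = q + 6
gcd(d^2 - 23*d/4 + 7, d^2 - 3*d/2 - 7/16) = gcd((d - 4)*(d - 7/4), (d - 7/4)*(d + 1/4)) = d - 7/4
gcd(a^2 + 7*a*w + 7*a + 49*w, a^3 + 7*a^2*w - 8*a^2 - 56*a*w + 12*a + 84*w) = a + 7*w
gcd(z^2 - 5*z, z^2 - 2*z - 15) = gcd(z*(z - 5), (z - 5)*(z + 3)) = z - 5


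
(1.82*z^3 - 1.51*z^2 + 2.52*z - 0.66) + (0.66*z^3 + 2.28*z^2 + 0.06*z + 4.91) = 2.48*z^3 + 0.77*z^2 + 2.58*z + 4.25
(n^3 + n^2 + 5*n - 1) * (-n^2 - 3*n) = -n^5 - 4*n^4 - 8*n^3 - 14*n^2 + 3*n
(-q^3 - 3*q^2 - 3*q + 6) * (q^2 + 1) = -q^5 - 3*q^4 - 4*q^3 + 3*q^2 - 3*q + 6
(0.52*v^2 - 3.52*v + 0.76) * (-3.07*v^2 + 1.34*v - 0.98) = -1.5964*v^4 + 11.5032*v^3 - 7.5596*v^2 + 4.468*v - 0.7448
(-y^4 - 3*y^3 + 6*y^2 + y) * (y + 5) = -y^5 - 8*y^4 - 9*y^3 + 31*y^2 + 5*y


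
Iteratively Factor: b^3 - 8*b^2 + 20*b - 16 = (b - 2)*(b^2 - 6*b + 8) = (b - 2)^2*(b - 4)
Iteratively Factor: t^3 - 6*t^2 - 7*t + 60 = (t - 4)*(t^2 - 2*t - 15) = (t - 4)*(t + 3)*(t - 5)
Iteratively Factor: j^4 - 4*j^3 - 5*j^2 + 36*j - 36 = (j - 3)*(j^3 - j^2 - 8*j + 12) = (j - 3)*(j - 2)*(j^2 + j - 6) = (j - 3)*(j - 2)^2*(j + 3)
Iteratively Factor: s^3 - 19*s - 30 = (s - 5)*(s^2 + 5*s + 6) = (s - 5)*(s + 2)*(s + 3)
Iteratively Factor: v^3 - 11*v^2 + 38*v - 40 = (v - 2)*(v^2 - 9*v + 20) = (v - 4)*(v - 2)*(v - 5)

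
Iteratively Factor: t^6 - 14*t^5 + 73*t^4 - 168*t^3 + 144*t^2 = (t - 4)*(t^5 - 10*t^4 + 33*t^3 - 36*t^2) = t*(t - 4)*(t^4 - 10*t^3 + 33*t^2 - 36*t) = t*(t - 4)*(t - 3)*(t^3 - 7*t^2 + 12*t) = t*(t - 4)*(t - 3)^2*(t^2 - 4*t) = t*(t - 4)^2*(t - 3)^2*(t)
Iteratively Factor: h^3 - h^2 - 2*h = (h + 1)*(h^2 - 2*h) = (h - 2)*(h + 1)*(h)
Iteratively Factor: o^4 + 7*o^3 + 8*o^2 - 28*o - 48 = (o + 3)*(o^3 + 4*o^2 - 4*o - 16) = (o + 3)*(o + 4)*(o^2 - 4) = (o - 2)*(o + 3)*(o + 4)*(o + 2)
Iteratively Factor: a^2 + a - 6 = (a - 2)*(a + 3)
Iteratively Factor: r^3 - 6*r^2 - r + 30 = (r + 2)*(r^2 - 8*r + 15) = (r - 3)*(r + 2)*(r - 5)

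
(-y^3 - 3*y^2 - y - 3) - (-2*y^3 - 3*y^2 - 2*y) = y^3 + y - 3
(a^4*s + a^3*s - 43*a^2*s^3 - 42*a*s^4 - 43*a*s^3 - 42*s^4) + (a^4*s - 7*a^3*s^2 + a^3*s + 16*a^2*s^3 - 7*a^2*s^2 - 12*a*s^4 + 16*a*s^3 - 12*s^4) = 2*a^4*s - 7*a^3*s^2 + 2*a^3*s - 27*a^2*s^3 - 7*a^2*s^2 - 54*a*s^4 - 27*a*s^3 - 54*s^4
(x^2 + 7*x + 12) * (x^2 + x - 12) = x^4 + 8*x^3 + 7*x^2 - 72*x - 144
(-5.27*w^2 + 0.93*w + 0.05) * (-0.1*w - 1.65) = 0.527*w^3 + 8.6025*w^2 - 1.5395*w - 0.0825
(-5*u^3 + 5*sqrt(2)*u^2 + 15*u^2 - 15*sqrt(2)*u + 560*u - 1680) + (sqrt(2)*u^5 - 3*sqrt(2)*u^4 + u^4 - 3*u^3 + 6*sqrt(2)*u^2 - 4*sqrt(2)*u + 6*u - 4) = sqrt(2)*u^5 - 3*sqrt(2)*u^4 + u^4 - 8*u^3 + 15*u^2 + 11*sqrt(2)*u^2 - 19*sqrt(2)*u + 566*u - 1684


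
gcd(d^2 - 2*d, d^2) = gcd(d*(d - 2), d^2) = d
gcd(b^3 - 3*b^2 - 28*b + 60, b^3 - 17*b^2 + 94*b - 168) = b - 6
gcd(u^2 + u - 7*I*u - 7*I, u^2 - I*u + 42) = u - 7*I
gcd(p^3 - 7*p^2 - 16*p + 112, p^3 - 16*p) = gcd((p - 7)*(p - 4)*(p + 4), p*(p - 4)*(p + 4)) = p^2 - 16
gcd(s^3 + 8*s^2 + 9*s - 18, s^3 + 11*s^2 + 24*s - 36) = s^2 + 5*s - 6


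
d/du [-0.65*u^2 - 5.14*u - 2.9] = -1.3*u - 5.14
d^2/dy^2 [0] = 0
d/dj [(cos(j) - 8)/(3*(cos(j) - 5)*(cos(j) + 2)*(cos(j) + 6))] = (-93*cos(j) - 21*cos(2*j) + cos(3*j) + 547)*sin(j)/(6*(cos(j) - 5)^2*(cos(j) + 2)^2*(cos(j) + 6)^2)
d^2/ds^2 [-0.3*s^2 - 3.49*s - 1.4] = -0.600000000000000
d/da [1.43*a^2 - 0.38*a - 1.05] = 2.86*a - 0.38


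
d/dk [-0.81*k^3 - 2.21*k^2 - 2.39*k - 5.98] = -2.43*k^2 - 4.42*k - 2.39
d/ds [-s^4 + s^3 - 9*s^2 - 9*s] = -4*s^3 + 3*s^2 - 18*s - 9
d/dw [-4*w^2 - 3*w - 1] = -8*w - 3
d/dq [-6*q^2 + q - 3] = 1 - 12*q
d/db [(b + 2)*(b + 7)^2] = (b + 7)*(3*b + 11)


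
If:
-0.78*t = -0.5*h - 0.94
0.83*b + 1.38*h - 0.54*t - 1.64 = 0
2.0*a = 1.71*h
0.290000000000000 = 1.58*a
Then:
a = 0.18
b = 2.49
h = 0.21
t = 1.34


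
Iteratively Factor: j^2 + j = (j + 1)*(j)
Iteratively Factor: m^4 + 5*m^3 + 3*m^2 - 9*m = (m + 3)*(m^3 + 2*m^2 - 3*m) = m*(m + 3)*(m^2 + 2*m - 3) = m*(m - 1)*(m + 3)*(m + 3)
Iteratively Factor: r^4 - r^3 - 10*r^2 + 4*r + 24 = (r + 2)*(r^3 - 3*r^2 - 4*r + 12) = (r + 2)^2*(r^2 - 5*r + 6) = (r - 3)*(r + 2)^2*(r - 2)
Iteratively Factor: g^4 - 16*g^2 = (g - 4)*(g^3 + 4*g^2) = g*(g - 4)*(g^2 + 4*g) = g*(g - 4)*(g + 4)*(g)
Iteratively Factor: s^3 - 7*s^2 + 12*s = (s - 3)*(s^2 - 4*s) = (s - 4)*(s - 3)*(s)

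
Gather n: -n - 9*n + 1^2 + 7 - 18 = -10*n - 10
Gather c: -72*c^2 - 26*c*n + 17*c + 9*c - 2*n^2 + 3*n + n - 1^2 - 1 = -72*c^2 + c*(26 - 26*n) - 2*n^2 + 4*n - 2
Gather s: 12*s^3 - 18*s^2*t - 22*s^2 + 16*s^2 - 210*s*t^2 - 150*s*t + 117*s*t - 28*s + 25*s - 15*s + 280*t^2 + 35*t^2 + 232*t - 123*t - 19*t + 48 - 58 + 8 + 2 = 12*s^3 + s^2*(-18*t - 6) + s*(-210*t^2 - 33*t - 18) + 315*t^2 + 90*t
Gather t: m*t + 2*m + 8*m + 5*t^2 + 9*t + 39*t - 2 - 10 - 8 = 10*m + 5*t^2 + t*(m + 48) - 20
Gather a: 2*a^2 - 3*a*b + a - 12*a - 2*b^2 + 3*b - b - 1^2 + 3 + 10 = 2*a^2 + a*(-3*b - 11) - 2*b^2 + 2*b + 12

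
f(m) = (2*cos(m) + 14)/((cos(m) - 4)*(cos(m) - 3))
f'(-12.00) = -1.12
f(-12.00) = 2.31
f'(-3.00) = 0.05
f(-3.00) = 0.60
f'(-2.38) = 0.31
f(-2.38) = 0.71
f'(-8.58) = 0.36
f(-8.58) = 0.74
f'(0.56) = -1.12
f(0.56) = 2.31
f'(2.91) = -0.09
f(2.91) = 0.61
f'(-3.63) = -0.19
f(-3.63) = 0.65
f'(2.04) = -0.51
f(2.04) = 0.85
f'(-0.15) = 0.38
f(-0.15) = 2.64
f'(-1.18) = 1.14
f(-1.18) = 1.56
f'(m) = -2*sin(m)/((cos(m) - 4)*(cos(m) - 3)) + (2*cos(m) + 14)*sin(m)/((cos(m) - 4)*(cos(m) - 3)^2) + (2*cos(m) + 14)*sin(m)/((cos(m) - 4)^2*(cos(m) - 3))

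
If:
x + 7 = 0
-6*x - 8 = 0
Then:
No Solution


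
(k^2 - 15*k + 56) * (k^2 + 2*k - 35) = k^4 - 13*k^3 - 9*k^2 + 637*k - 1960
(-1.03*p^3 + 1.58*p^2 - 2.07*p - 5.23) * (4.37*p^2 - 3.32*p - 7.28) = -4.5011*p^5 + 10.3242*p^4 - 6.7931*p^3 - 27.4851*p^2 + 32.4332*p + 38.0744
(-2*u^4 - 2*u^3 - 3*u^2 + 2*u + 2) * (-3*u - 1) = 6*u^5 + 8*u^4 + 11*u^3 - 3*u^2 - 8*u - 2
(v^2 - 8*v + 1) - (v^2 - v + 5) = -7*v - 4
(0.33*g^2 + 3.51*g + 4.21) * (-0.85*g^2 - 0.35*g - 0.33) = -0.2805*g^4 - 3.099*g^3 - 4.9159*g^2 - 2.6318*g - 1.3893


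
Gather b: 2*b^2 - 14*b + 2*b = 2*b^2 - 12*b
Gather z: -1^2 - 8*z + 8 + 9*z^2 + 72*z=9*z^2 + 64*z + 7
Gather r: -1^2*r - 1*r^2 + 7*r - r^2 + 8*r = -2*r^2 + 14*r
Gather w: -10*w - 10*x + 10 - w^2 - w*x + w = -w^2 + w*(-x - 9) - 10*x + 10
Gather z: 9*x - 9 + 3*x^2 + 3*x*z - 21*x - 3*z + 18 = 3*x^2 - 12*x + z*(3*x - 3) + 9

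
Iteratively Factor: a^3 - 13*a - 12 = (a + 1)*(a^2 - a - 12) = (a + 1)*(a + 3)*(a - 4)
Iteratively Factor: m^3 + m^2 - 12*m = (m - 3)*(m^2 + 4*m) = (m - 3)*(m + 4)*(m)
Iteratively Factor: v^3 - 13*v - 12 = (v + 1)*(v^2 - v - 12) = (v - 4)*(v + 1)*(v + 3)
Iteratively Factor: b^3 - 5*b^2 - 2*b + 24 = (b - 3)*(b^2 - 2*b - 8) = (b - 4)*(b - 3)*(b + 2)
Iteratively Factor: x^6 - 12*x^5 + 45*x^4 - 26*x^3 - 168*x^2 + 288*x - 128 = (x - 4)*(x^5 - 8*x^4 + 13*x^3 + 26*x^2 - 64*x + 32) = (x - 4)*(x - 1)*(x^4 - 7*x^3 + 6*x^2 + 32*x - 32) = (x - 4)^2*(x - 1)*(x^3 - 3*x^2 - 6*x + 8) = (x - 4)^2*(x - 1)^2*(x^2 - 2*x - 8) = (x - 4)^3*(x - 1)^2*(x + 2)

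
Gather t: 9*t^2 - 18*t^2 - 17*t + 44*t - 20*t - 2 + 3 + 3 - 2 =-9*t^2 + 7*t + 2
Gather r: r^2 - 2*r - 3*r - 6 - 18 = r^2 - 5*r - 24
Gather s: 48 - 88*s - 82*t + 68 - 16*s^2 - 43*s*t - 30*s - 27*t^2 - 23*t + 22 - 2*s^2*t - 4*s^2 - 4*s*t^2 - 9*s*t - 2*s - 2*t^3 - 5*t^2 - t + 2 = s^2*(-2*t - 20) + s*(-4*t^2 - 52*t - 120) - 2*t^3 - 32*t^2 - 106*t + 140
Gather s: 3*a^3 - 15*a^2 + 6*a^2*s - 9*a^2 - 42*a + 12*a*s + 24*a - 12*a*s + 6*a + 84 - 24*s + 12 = 3*a^3 - 24*a^2 - 12*a + s*(6*a^2 - 24) + 96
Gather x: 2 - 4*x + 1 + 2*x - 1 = 2 - 2*x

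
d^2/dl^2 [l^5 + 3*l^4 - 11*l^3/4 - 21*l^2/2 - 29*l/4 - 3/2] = 20*l^3 + 36*l^2 - 33*l/2 - 21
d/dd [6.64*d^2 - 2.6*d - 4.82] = 13.28*d - 2.6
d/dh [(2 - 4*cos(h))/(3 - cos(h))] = 10*sin(h)/(cos(h) - 3)^2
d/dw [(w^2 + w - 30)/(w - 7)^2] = (53 - 15*w)/(w^3 - 21*w^2 + 147*w - 343)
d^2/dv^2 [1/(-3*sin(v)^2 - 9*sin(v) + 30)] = (4*sin(v)^4 + 9*sin(v)^3 + 43*sin(v)^2 + 12*sin(v) - 38)/(3*(sin(v)^2 + 3*sin(v) - 10)^3)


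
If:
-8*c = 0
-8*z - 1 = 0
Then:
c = 0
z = -1/8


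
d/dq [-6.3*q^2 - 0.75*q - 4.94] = -12.6*q - 0.75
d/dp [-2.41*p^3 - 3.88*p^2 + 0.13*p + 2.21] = -7.23*p^2 - 7.76*p + 0.13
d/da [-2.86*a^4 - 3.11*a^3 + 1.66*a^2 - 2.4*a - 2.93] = -11.44*a^3 - 9.33*a^2 + 3.32*a - 2.4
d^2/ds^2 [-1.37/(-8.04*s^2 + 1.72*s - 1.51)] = (-177.117984*s^2 + 37.890912*s + 1.37*(16.08*s - 1.72)*(32.16*s - 3.44) - 33.264696)/(8.04*s^2 - 1.72*s + 1.51)^3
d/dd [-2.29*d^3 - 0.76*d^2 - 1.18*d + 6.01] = -6.87*d^2 - 1.52*d - 1.18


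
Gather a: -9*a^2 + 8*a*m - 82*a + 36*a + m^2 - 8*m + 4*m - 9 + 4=-9*a^2 + a*(8*m - 46) + m^2 - 4*m - 5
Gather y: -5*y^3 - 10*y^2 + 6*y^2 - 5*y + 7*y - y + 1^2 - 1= -5*y^3 - 4*y^2 + y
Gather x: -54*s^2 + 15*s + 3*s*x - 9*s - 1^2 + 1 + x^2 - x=-54*s^2 + 6*s + x^2 + x*(3*s - 1)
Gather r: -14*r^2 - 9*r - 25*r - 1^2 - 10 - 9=-14*r^2 - 34*r - 20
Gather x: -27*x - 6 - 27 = -27*x - 33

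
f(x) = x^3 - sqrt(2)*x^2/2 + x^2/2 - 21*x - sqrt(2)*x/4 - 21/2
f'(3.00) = 4.40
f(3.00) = -49.42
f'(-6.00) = 89.13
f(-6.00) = -105.83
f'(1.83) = -12.06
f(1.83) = -44.14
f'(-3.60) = 19.02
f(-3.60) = 17.03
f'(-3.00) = 6.89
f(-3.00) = 24.70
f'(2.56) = -2.75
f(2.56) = -49.75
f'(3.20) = 8.04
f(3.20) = -48.18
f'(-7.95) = 171.55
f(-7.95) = -356.29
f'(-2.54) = -0.95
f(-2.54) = 26.01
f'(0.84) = -19.58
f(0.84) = -27.99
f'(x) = 3*x^2 - sqrt(2)*x + x - 21 - sqrt(2)/4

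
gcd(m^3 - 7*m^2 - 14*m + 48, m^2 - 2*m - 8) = 1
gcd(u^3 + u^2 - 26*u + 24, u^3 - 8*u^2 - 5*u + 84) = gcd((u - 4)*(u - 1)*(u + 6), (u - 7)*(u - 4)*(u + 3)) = u - 4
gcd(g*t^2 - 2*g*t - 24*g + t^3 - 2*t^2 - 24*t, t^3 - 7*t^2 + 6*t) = t - 6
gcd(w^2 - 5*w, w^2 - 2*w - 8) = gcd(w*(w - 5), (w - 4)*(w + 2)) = 1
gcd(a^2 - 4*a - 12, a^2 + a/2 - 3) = a + 2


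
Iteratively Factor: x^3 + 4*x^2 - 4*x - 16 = (x + 4)*(x^2 - 4) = (x - 2)*(x + 4)*(x + 2)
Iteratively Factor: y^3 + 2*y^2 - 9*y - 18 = (y - 3)*(y^2 + 5*y + 6) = (y - 3)*(y + 2)*(y + 3)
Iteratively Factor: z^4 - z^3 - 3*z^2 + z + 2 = (z - 1)*(z^3 - 3*z - 2) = (z - 1)*(z + 1)*(z^2 - z - 2) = (z - 2)*(z - 1)*(z + 1)*(z + 1)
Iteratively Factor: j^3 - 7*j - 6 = (j + 2)*(j^2 - 2*j - 3) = (j - 3)*(j + 2)*(j + 1)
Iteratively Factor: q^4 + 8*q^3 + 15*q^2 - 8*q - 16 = (q + 4)*(q^3 + 4*q^2 - q - 4) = (q + 4)^2*(q^2 - 1) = (q + 1)*(q + 4)^2*(q - 1)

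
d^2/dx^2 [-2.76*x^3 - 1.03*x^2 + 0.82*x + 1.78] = -16.56*x - 2.06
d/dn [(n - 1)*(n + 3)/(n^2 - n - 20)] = (-3*n^2 - 34*n - 43)/(n^4 - 2*n^3 - 39*n^2 + 40*n + 400)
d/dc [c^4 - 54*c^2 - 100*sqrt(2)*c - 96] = 4*c^3 - 108*c - 100*sqrt(2)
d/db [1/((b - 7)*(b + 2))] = (5 - 2*b)/(b^4 - 10*b^3 - 3*b^2 + 140*b + 196)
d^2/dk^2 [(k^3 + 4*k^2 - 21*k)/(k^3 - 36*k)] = 2*(4*k^3 + 45*k^2 + 432*k + 540)/(k^6 - 108*k^4 + 3888*k^2 - 46656)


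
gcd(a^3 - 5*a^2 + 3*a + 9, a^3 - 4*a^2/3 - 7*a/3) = a + 1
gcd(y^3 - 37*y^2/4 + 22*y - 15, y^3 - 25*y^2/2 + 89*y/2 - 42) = 1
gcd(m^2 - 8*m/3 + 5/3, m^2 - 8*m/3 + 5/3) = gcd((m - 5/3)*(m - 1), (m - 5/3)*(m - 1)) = m^2 - 8*m/3 + 5/3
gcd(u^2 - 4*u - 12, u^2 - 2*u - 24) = u - 6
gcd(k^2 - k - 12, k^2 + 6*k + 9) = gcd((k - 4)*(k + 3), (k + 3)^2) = k + 3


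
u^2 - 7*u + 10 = (u - 5)*(u - 2)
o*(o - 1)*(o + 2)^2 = o^4 + 3*o^3 - 4*o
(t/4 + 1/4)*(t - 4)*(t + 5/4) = t^3/4 - 7*t^2/16 - 31*t/16 - 5/4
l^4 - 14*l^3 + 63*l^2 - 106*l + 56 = (l - 7)*(l - 4)*(l - 2)*(l - 1)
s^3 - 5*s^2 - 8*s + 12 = (s - 6)*(s - 1)*(s + 2)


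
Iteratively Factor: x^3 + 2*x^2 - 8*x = (x - 2)*(x^2 + 4*x) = (x - 2)*(x + 4)*(x)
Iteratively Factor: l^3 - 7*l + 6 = (l - 1)*(l^2 + l - 6) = (l - 1)*(l + 3)*(l - 2)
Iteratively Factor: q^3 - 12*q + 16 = (q - 2)*(q^2 + 2*q - 8) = (q - 2)^2*(q + 4)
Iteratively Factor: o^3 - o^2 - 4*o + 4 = (o - 1)*(o^2 - 4) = (o - 2)*(o - 1)*(o + 2)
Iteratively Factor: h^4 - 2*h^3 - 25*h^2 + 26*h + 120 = (h + 4)*(h^3 - 6*h^2 - h + 30) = (h - 3)*(h + 4)*(h^2 - 3*h - 10) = (h - 3)*(h + 2)*(h + 4)*(h - 5)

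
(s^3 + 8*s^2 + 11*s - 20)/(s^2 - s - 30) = (s^2 + 3*s - 4)/(s - 6)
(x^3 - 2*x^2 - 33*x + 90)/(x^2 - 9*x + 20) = (x^2 + 3*x - 18)/(x - 4)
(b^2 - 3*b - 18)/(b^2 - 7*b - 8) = (-b^2 + 3*b + 18)/(-b^2 + 7*b + 8)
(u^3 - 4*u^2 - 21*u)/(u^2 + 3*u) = u - 7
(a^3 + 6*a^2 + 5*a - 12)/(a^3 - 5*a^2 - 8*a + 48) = (a^2 + 3*a - 4)/(a^2 - 8*a + 16)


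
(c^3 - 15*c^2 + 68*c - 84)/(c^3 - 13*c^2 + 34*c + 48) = (c^2 - 9*c + 14)/(c^2 - 7*c - 8)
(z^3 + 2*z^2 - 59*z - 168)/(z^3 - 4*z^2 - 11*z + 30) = (z^2 - z - 56)/(z^2 - 7*z + 10)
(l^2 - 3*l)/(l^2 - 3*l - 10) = l*(3 - l)/(-l^2 + 3*l + 10)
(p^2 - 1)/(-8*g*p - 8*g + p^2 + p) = (p - 1)/(-8*g + p)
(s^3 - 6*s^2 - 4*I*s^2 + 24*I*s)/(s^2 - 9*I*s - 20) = s*(s - 6)/(s - 5*I)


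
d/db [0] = 0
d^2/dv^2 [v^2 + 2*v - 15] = 2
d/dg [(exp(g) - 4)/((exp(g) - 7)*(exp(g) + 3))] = (-exp(2*g) + 8*exp(g) - 37)*exp(g)/(exp(4*g) - 8*exp(3*g) - 26*exp(2*g) + 168*exp(g) + 441)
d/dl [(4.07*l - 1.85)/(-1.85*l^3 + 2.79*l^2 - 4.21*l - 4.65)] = (15.059*l^3 - 21.6228*l^2 + 10.323*l - 26.714)/(3.4225*l^6 - 10.323*l^5 + 23.3611*l^4 - 6.2868*l^3 - 8.2229*l^2 + 39.153*l + 21.6225)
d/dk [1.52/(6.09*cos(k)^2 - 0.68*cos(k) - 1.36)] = (18.5136*cos(k) - 1.0336)*sin(k)/(-6.09*cos(k)^2 + 0.68*cos(k) + 1.36)^2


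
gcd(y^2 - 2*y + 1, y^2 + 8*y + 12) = 1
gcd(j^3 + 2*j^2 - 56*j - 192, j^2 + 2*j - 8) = j + 4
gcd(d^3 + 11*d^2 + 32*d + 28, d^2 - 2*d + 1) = 1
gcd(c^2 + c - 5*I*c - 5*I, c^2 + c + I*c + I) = c + 1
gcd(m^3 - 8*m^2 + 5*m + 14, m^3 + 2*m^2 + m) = m + 1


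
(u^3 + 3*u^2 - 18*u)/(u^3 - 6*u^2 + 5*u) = (u^2 + 3*u - 18)/(u^2 - 6*u + 5)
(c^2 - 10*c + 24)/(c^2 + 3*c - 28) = (c - 6)/(c + 7)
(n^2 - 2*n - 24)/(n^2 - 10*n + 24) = (n + 4)/(n - 4)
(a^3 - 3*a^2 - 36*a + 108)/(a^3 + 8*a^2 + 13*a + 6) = (a^2 - 9*a + 18)/(a^2 + 2*a + 1)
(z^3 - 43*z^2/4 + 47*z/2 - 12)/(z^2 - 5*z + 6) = (z^2 - 35*z/4 + 6)/(z - 3)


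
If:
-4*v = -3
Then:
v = 3/4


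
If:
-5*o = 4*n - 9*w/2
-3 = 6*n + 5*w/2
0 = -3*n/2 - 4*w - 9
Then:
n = 14/27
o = -353/135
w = -22/9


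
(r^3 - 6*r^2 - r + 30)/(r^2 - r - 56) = (-r^3 + 6*r^2 + r - 30)/(-r^2 + r + 56)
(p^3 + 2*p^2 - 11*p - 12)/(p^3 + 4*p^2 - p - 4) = (p - 3)/(p - 1)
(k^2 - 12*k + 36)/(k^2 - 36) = (k - 6)/(k + 6)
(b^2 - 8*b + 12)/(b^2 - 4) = (b - 6)/(b + 2)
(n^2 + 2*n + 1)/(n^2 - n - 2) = (n + 1)/(n - 2)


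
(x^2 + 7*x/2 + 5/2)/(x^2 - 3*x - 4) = (x + 5/2)/(x - 4)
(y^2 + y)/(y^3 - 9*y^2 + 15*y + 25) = y/(y^2 - 10*y + 25)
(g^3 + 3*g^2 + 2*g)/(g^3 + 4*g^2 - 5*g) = (g^2 + 3*g + 2)/(g^2 + 4*g - 5)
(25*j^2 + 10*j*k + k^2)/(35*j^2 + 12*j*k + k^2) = (5*j + k)/(7*j + k)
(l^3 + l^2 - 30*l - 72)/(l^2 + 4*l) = l - 3 - 18/l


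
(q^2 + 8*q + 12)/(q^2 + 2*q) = (q + 6)/q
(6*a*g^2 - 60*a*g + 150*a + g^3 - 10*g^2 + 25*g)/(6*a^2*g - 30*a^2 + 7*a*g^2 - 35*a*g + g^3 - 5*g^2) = (g - 5)/(a + g)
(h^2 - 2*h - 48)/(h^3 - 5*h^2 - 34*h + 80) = (h + 6)/(h^2 + 3*h - 10)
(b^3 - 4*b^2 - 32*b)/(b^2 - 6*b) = (b^2 - 4*b - 32)/(b - 6)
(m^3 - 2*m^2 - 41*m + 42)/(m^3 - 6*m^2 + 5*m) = (m^2 - m - 42)/(m*(m - 5))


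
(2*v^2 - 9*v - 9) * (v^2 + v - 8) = 2*v^4 - 7*v^3 - 34*v^2 + 63*v + 72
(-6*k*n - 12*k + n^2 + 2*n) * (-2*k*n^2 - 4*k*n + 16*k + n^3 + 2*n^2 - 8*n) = 12*k^2*n^3 + 48*k^2*n^2 - 48*k^2*n - 192*k^2 - 8*k*n^4 - 32*k*n^3 + 32*k*n^2 + 128*k*n + n^5 + 4*n^4 - 4*n^3 - 16*n^2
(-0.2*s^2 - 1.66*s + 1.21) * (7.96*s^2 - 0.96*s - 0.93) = -1.592*s^4 - 13.0216*s^3 + 11.4112*s^2 + 0.3822*s - 1.1253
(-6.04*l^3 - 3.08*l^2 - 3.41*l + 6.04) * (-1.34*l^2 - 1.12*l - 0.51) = 8.0936*l^5 + 10.892*l^4 + 11.0994*l^3 - 2.7036*l^2 - 5.0257*l - 3.0804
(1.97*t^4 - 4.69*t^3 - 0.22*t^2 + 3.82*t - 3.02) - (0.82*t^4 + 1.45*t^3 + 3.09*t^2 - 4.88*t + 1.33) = 1.15*t^4 - 6.14*t^3 - 3.31*t^2 + 8.7*t - 4.35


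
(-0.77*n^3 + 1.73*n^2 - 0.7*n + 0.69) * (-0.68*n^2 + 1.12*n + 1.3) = 0.5236*n^5 - 2.0388*n^4 + 1.4126*n^3 + 0.9958*n^2 - 0.1372*n + 0.897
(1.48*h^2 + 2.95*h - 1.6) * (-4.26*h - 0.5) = -6.3048*h^3 - 13.307*h^2 + 5.341*h + 0.8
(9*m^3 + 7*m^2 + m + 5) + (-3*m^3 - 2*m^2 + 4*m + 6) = 6*m^3 + 5*m^2 + 5*m + 11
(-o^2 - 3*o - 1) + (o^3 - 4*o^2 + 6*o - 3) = o^3 - 5*o^2 + 3*o - 4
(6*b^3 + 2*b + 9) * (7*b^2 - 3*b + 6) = 42*b^5 - 18*b^4 + 50*b^3 + 57*b^2 - 15*b + 54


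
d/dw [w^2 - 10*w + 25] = 2*w - 10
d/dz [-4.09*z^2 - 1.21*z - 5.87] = -8.18*z - 1.21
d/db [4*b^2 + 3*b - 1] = 8*b + 3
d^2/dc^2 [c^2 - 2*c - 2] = 2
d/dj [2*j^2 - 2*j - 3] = 4*j - 2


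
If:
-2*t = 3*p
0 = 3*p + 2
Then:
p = -2/3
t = 1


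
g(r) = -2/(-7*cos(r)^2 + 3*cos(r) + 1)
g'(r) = -2*(-14*sin(r)*cos(r) + 3*sin(r))/(-7*cos(r)^2 + 3*cos(r) + 1)^2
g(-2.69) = 0.27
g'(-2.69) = 0.25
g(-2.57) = 0.31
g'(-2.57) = 0.38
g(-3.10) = 0.22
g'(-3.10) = 0.02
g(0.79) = 5.61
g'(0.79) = 76.72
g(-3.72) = 0.31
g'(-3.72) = -0.39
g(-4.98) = -1.53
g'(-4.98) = 0.80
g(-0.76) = 3.97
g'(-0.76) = -38.89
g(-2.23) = 0.58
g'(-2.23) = 1.53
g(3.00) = 0.23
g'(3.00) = -0.06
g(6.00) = 0.78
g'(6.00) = -0.88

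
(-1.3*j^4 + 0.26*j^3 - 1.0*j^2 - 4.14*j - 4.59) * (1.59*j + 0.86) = -2.067*j^5 - 0.7046*j^4 - 1.3664*j^3 - 7.4426*j^2 - 10.8585*j - 3.9474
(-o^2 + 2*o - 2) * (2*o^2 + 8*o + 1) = -2*o^4 - 4*o^3 + 11*o^2 - 14*o - 2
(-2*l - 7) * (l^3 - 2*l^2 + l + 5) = -2*l^4 - 3*l^3 + 12*l^2 - 17*l - 35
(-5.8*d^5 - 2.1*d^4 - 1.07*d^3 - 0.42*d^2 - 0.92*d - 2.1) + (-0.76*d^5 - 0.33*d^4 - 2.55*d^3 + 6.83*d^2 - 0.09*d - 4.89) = -6.56*d^5 - 2.43*d^4 - 3.62*d^3 + 6.41*d^2 - 1.01*d - 6.99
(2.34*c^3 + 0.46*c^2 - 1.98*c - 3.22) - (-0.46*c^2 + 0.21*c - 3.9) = 2.34*c^3 + 0.92*c^2 - 2.19*c + 0.68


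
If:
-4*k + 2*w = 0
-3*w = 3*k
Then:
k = 0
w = 0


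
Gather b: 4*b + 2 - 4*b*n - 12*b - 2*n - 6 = b*(-4*n - 8) - 2*n - 4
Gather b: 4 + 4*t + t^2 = t^2 + 4*t + 4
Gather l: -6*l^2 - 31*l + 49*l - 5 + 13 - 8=-6*l^2 + 18*l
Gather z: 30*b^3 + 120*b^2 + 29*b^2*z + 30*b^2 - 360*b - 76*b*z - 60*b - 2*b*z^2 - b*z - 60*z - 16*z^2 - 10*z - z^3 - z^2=30*b^3 + 150*b^2 - 420*b - z^3 + z^2*(-2*b - 17) + z*(29*b^2 - 77*b - 70)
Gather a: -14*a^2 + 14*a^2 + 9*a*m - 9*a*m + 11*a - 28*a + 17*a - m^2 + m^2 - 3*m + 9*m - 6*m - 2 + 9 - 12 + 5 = 0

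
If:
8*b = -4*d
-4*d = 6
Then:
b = 3/4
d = -3/2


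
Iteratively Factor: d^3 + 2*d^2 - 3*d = (d)*(d^2 + 2*d - 3) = d*(d - 1)*(d + 3)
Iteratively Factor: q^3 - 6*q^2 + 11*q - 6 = (q - 1)*(q^2 - 5*q + 6) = (q - 2)*(q - 1)*(q - 3)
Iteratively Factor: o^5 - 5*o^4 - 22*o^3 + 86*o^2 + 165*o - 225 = (o + 3)*(o^4 - 8*o^3 + 2*o^2 + 80*o - 75) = (o - 1)*(o + 3)*(o^3 - 7*o^2 - 5*o + 75) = (o - 5)*(o - 1)*(o + 3)*(o^2 - 2*o - 15) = (o - 5)*(o - 1)*(o + 3)^2*(o - 5)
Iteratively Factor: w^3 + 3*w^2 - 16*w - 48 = (w + 4)*(w^2 - w - 12) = (w - 4)*(w + 4)*(w + 3)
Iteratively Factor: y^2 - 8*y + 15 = (y - 3)*(y - 5)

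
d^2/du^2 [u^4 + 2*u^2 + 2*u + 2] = 12*u^2 + 4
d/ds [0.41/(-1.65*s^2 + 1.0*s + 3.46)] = (1.353*s - 0.41)/(-1.65*s^2 + 1.0*s + 3.46)^2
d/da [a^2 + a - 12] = 2*a + 1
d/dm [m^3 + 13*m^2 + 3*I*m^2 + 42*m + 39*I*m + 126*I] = 3*m^2 + m*(26 + 6*I) + 42 + 39*I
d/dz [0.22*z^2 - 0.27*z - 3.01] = 0.44*z - 0.27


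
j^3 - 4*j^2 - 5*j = j*(j - 5)*(j + 1)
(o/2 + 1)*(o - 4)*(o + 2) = o^3/2 - 6*o - 8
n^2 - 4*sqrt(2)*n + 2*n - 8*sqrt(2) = (n + 2)*(n - 4*sqrt(2))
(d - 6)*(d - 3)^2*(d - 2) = d^4 - 14*d^3 + 69*d^2 - 144*d + 108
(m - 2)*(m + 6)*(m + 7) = m^3 + 11*m^2 + 16*m - 84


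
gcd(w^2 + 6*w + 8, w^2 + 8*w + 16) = w + 4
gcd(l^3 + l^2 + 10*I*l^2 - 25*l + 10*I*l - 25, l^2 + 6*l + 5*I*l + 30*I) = l + 5*I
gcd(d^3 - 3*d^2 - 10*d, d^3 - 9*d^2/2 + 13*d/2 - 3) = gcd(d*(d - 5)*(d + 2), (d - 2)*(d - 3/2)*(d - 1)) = 1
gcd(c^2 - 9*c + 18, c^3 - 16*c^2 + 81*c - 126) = c^2 - 9*c + 18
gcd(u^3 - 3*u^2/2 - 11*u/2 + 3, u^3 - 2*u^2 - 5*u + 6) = u^2 - u - 6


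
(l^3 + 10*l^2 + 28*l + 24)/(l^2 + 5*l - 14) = (l^3 + 10*l^2 + 28*l + 24)/(l^2 + 5*l - 14)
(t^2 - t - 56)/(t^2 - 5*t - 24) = (t + 7)/(t + 3)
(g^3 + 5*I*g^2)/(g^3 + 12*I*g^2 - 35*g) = g/(g + 7*I)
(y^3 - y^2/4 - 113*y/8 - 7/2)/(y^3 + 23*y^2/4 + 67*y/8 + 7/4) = (y - 4)/(y + 2)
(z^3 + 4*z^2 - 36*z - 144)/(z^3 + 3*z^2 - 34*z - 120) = (z + 6)/(z + 5)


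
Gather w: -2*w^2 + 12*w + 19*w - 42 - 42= -2*w^2 + 31*w - 84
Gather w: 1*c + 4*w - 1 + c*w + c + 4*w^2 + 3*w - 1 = 2*c + 4*w^2 + w*(c + 7) - 2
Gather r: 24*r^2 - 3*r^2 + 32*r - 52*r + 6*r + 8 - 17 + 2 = 21*r^2 - 14*r - 7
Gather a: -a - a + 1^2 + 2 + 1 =4 - 2*a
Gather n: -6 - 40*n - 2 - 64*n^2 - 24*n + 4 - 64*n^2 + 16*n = -128*n^2 - 48*n - 4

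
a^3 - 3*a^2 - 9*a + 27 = (a - 3)^2*(a + 3)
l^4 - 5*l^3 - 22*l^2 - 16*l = l*(l - 8)*(l + 1)*(l + 2)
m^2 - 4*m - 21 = (m - 7)*(m + 3)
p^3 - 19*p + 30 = (p - 3)*(p - 2)*(p + 5)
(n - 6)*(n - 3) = n^2 - 9*n + 18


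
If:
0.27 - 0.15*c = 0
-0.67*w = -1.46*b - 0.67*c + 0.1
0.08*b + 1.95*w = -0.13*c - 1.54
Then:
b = -1.15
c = 1.80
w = -0.86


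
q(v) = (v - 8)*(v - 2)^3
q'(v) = 3*(v - 8)*(v - 2)^2 + (v - 2)^3 = (v - 2)^2*(4*v - 26)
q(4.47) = -53.19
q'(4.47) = -49.54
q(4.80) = -70.25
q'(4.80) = -53.31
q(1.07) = 5.57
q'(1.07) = -18.79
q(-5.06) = 4595.76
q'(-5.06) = -2304.77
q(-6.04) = 7296.85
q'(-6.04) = -3242.42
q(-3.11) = 1482.44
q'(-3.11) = -1003.75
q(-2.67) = 1086.71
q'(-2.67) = -799.95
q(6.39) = -136.21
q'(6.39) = -8.48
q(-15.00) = 112999.00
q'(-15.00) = -24854.00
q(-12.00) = 54880.00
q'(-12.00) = -14504.00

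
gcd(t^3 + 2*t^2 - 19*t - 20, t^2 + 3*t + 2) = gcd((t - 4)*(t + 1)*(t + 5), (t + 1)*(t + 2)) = t + 1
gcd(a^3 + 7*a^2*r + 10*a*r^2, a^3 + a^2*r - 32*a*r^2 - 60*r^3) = a^2 + 7*a*r + 10*r^2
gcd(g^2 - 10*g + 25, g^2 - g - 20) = g - 5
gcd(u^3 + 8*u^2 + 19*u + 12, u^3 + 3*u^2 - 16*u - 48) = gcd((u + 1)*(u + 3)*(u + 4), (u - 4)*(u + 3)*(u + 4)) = u^2 + 7*u + 12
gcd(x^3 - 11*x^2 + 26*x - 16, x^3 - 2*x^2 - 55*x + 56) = x^2 - 9*x + 8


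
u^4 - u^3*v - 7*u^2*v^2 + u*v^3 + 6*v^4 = (u - 3*v)*(u - v)*(u + v)*(u + 2*v)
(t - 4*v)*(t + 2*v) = t^2 - 2*t*v - 8*v^2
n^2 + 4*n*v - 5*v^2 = (n - v)*(n + 5*v)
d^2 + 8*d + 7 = (d + 1)*(d + 7)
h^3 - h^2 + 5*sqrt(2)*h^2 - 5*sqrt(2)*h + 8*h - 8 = (h - 1)*(h + sqrt(2))*(h + 4*sqrt(2))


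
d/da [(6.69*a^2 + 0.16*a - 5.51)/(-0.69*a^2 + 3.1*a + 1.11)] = (20.8494*a^2 + 7.248*a + 17.2586)/(0.4761*a^4 - 4.278*a^3 + 8.0782*a^2 + 6.882*a + 1.2321)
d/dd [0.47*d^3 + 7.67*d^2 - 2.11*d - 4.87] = 1.41*d^2 + 15.34*d - 2.11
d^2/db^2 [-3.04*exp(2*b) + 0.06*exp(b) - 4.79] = (0.06 - 12.16*exp(b))*exp(b)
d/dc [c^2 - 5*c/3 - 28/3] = 2*c - 5/3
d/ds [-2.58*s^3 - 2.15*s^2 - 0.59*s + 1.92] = -7.74*s^2 - 4.3*s - 0.59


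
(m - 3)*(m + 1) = m^2 - 2*m - 3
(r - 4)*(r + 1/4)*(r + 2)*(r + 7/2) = r^4 + 7*r^3/4 - 117*r^2/8 - 127*r/4 - 7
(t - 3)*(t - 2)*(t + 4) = t^3 - t^2 - 14*t + 24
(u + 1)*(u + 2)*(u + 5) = u^3 + 8*u^2 + 17*u + 10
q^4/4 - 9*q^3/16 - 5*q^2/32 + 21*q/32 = q*(q/4 + 1/4)*(q - 7/4)*(q - 3/2)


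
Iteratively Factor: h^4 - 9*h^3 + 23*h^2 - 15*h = (h - 1)*(h^3 - 8*h^2 + 15*h) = (h - 5)*(h - 1)*(h^2 - 3*h) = (h - 5)*(h - 3)*(h - 1)*(h)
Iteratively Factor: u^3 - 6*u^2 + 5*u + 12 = (u - 3)*(u^2 - 3*u - 4) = (u - 4)*(u - 3)*(u + 1)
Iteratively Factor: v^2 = (v)*(v)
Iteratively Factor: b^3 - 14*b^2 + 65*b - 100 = (b - 5)*(b^2 - 9*b + 20) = (b - 5)^2*(b - 4)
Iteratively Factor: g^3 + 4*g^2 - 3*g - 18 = (g + 3)*(g^2 + g - 6) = (g + 3)^2*(g - 2)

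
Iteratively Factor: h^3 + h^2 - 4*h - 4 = (h + 2)*(h^2 - h - 2) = (h + 1)*(h + 2)*(h - 2)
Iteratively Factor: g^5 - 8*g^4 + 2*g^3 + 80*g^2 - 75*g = (g - 1)*(g^4 - 7*g^3 - 5*g^2 + 75*g) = g*(g - 1)*(g^3 - 7*g^2 - 5*g + 75) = g*(g - 5)*(g - 1)*(g^2 - 2*g - 15) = g*(g - 5)*(g - 1)*(g + 3)*(g - 5)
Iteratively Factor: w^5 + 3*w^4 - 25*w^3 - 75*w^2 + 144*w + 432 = (w - 4)*(w^4 + 7*w^3 + 3*w^2 - 63*w - 108) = (w - 4)*(w - 3)*(w^3 + 10*w^2 + 33*w + 36) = (w - 4)*(w - 3)*(w + 3)*(w^2 + 7*w + 12) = (w - 4)*(w - 3)*(w + 3)^2*(w + 4)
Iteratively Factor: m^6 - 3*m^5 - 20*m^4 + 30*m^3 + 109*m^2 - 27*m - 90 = (m + 2)*(m^5 - 5*m^4 - 10*m^3 + 50*m^2 + 9*m - 45) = (m - 3)*(m + 2)*(m^4 - 2*m^3 - 16*m^2 + 2*m + 15) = (m - 3)*(m + 1)*(m + 2)*(m^3 - 3*m^2 - 13*m + 15) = (m - 3)*(m - 1)*(m + 1)*(m + 2)*(m^2 - 2*m - 15) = (m - 5)*(m - 3)*(m - 1)*(m + 1)*(m + 2)*(m + 3)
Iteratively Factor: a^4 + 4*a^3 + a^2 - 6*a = (a + 2)*(a^3 + 2*a^2 - 3*a) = (a + 2)*(a + 3)*(a^2 - a) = (a - 1)*(a + 2)*(a + 3)*(a)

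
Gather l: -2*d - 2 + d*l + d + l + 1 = -d + l*(d + 1) - 1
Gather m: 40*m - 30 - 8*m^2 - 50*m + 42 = -8*m^2 - 10*m + 12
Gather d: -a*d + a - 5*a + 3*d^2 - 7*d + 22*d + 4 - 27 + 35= -4*a + 3*d^2 + d*(15 - a) + 12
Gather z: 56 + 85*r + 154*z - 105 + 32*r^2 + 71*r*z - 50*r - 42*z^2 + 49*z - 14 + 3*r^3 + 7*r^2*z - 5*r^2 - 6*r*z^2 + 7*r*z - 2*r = 3*r^3 + 27*r^2 + 33*r + z^2*(-6*r - 42) + z*(7*r^2 + 78*r + 203) - 63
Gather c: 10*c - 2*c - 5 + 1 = 8*c - 4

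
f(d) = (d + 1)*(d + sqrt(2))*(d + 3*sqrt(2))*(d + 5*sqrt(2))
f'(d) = (d + 1)*(d + sqrt(2))*(d + 3*sqrt(2)) + (d + 1)*(d + sqrt(2))*(d + 5*sqrt(2)) + (d + 1)*(d + 3*sqrt(2))*(d + 5*sqrt(2)) + (d + sqrt(2))*(d + 3*sqrt(2))*(d + 5*sqrt(2)) = 4*d^3 + 3*d^2 + 27*sqrt(2)*d^2 + 18*sqrt(2)*d + 92*d + 30*sqrt(2) + 46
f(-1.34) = -0.42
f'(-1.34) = -4.64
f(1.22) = 264.86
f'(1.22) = 300.28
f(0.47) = 98.43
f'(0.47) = 153.14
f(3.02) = 1306.39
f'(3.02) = 928.93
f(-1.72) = 2.97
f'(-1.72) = -12.11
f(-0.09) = 34.93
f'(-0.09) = 78.19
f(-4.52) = -7.74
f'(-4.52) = 29.55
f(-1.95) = 5.98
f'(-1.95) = -13.67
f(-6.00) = -43.16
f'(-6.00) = 2.31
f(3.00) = 1287.91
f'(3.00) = 919.45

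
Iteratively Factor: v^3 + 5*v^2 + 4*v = (v + 1)*(v^2 + 4*v) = v*(v + 1)*(v + 4)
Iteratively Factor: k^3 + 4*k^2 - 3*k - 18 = (k - 2)*(k^2 + 6*k + 9) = (k - 2)*(k + 3)*(k + 3)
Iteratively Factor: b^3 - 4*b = (b - 2)*(b^2 + 2*b) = b*(b - 2)*(b + 2)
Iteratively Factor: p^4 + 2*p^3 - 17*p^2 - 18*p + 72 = (p - 3)*(p^3 + 5*p^2 - 2*p - 24) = (p - 3)*(p + 4)*(p^2 + p - 6) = (p - 3)*(p + 3)*(p + 4)*(p - 2)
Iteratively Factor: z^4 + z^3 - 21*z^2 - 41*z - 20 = (z + 1)*(z^3 - 21*z - 20) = (z + 1)^2*(z^2 - z - 20) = (z - 5)*(z + 1)^2*(z + 4)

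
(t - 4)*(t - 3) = t^2 - 7*t + 12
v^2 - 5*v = v*(v - 5)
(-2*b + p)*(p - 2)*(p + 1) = -2*b*p^2 + 2*b*p + 4*b + p^3 - p^2 - 2*p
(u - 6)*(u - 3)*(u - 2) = u^3 - 11*u^2 + 36*u - 36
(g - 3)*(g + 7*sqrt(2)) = g^2 - 3*g + 7*sqrt(2)*g - 21*sqrt(2)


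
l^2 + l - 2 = (l - 1)*(l + 2)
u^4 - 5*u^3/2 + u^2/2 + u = u*(u - 2)*(u - 1)*(u + 1/2)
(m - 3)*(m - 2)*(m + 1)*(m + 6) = m^4 + 2*m^3 - 23*m^2 + 12*m + 36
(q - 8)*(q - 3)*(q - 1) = q^3 - 12*q^2 + 35*q - 24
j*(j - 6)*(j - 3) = j^3 - 9*j^2 + 18*j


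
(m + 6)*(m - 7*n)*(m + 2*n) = m^3 - 5*m^2*n + 6*m^2 - 14*m*n^2 - 30*m*n - 84*n^2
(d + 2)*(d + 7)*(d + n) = d^3 + d^2*n + 9*d^2 + 9*d*n + 14*d + 14*n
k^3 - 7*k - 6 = (k - 3)*(k + 1)*(k + 2)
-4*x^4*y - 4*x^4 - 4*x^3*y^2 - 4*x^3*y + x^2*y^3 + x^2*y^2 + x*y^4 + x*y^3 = (-2*x + y)*(x + y)*(2*x + y)*(x*y + x)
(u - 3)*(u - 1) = u^2 - 4*u + 3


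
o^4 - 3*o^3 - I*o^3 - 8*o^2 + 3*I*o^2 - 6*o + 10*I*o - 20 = (o - 5)*(o + 2)*(o - 2*I)*(o + I)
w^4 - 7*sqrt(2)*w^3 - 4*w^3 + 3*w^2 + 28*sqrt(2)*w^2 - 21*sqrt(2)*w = w*(w - 3)*(w - 1)*(w - 7*sqrt(2))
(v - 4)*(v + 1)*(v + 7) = v^3 + 4*v^2 - 25*v - 28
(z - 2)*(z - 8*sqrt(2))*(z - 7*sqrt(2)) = z^3 - 15*sqrt(2)*z^2 - 2*z^2 + 30*sqrt(2)*z + 112*z - 224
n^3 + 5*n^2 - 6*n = n*(n - 1)*(n + 6)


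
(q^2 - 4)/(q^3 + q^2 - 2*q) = (q - 2)/(q*(q - 1))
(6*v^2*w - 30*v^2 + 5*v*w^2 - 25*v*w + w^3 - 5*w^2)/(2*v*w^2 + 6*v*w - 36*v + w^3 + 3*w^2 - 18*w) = (3*v*w - 15*v + w^2 - 5*w)/(w^2 + 3*w - 18)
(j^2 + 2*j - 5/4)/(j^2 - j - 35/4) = (2*j - 1)/(2*j - 7)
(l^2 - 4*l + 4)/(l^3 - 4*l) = (l - 2)/(l*(l + 2))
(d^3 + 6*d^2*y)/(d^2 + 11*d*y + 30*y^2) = d^2/(d + 5*y)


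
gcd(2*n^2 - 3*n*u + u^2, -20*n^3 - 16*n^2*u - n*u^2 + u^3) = 1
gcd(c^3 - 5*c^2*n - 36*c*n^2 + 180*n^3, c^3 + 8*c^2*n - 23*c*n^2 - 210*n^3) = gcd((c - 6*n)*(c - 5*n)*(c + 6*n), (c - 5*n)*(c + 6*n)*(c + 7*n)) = c^2 + c*n - 30*n^2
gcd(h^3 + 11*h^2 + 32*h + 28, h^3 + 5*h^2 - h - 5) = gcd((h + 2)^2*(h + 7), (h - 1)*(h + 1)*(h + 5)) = 1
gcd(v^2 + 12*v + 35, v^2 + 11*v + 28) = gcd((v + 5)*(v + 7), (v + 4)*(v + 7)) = v + 7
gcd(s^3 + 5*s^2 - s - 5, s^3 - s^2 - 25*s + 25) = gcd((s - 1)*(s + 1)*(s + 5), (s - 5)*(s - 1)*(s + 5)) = s^2 + 4*s - 5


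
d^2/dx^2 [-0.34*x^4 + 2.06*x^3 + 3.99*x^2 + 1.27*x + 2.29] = -4.08*x^2 + 12.36*x + 7.98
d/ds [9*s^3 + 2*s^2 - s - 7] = 27*s^2 + 4*s - 1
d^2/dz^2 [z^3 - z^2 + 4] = 6*z - 2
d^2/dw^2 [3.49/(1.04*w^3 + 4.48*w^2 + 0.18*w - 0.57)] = (-(21.7776*w + 31.2704)*(1.04*w^3 + 4.48*w^2 + 0.18*w - 0.57) + 3.49*(3.12*w^2 + 8.96*w + 0.18)*(6.24*w^2 + 17.92*w + 0.36))/(1.04*w^3 + 4.48*w^2 + 0.18*w - 0.57)^3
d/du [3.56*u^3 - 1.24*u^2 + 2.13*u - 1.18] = 10.68*u^2 - 2.48*u + 2.13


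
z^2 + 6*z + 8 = (z + 2)*(z + 4)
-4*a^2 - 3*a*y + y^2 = (-4*a + y)*(a + y)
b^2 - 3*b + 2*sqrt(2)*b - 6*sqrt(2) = (b - 3)*(b + 2*sqrt(2))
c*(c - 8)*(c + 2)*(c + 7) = c^4 + c^3 - 58*c^2 - 112*c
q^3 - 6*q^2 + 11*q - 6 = (q - 3)*(q - 2)*(q - 1)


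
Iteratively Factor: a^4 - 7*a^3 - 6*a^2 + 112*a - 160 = (a - 2)*(a^3 - 5*a^2 - 16*a + 80) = (a - 2)*(a + 4)*(a^2 - 9*a + 20) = (a - 5)*(a - 2)*(a + 4)*(a - 4)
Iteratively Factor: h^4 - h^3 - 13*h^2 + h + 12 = (h - 1)*(h^3 - 13*h - 12) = (h - 1)*(h + 1)*(h^2 - h - 12) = (h - 4)*(h - 1)*(h + 1)*(h + 3)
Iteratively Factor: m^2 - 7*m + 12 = (m - 3)*(m - 4)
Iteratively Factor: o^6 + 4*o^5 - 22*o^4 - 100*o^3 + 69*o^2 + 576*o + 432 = (o + 1)*(o^5 + 3*o^4 - 25*o^3 - 75*o^2 + 144*o + 432) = (o - 4)*(o + 1)*(o^4 + 7*o^3 + 3*o^2 - 63*o - 108) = (o - 4)*(o + 1)*(o + 4)*(o^3 + 3*o^2 - 9*o - 27) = (o - 4)*(o + 1)*(o + 3)*(o + 4)*(o^2 - 9) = (o - 4)*(o + 1)*(o + 3)^2*(o + 4)*(o - 3)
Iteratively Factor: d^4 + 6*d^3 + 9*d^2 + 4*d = (d)*(d^3 + 6*d^2 + 9*d + 4) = d*(d + 1)*(d^2 + 5*d + 4) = d*(d + 1)^2*(d + 4)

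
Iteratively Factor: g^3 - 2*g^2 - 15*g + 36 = (g + 4)*(g^2 - 6*g + 9) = (g - 3)*(g + 4)*(g - 3)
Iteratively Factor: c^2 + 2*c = (c + 2)*(c)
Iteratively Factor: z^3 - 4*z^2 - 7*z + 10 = (z - 1)*(z^2 - 3*z - 10) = (z - 5)*(z - 1)*(z + 2)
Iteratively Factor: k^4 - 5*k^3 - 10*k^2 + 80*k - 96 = (k - 4)*(k^3 - k^2 - 14*k + 24) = (k - 4)*(k - 3)*(k^2 + 2*k - 8) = (k - 4)*(k - 3)*(k - 2)*(k + 4)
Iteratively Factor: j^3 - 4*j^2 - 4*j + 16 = (j - 2)*(j^2 - 2*j - 8) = (j - 4)*(j - 2)*(j + 2)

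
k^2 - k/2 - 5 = (k - 5/2)*(k + 2)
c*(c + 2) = c^2 + 2*c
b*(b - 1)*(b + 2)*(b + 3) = b^4 + 4*b^3 + b^2 - 6*b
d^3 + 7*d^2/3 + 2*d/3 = d*(d + 1/3)*(d + 2)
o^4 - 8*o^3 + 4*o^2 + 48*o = o*(o - 6)*(o - 4)*(o + 2)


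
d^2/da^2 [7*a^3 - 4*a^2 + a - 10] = 42*a - 8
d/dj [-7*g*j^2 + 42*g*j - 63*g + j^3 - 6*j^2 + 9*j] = -14*g*j + 42*g + 3*j^2 - 12*j + 9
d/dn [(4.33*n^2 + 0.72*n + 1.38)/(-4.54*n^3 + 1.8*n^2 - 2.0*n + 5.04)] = (19.6582*n^4 + 6.5376*n^3 + 8.8396*n^2 + 38.6784*n + 6.3888)/(20.6116*n^6 - 16.344*n^5 + 21.4*n^4 - 52.9632*n^3 + 22.144*n^2 - 20.16*n + 25.4016)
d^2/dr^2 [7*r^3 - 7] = 42*r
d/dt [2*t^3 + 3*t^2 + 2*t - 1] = 6*t^2 + 6*t + 2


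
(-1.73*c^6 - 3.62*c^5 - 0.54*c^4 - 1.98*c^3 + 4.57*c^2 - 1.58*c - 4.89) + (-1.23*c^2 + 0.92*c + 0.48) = -1.73*c^6 - 3.62*c^5 - 0.54*c^4 - 1.98*c^3 + 3.34*c^2 - 0.66*c - 4.41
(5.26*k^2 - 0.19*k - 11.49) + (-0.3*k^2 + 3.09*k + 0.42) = 4.96*k^2 + 2.9*k - 11.07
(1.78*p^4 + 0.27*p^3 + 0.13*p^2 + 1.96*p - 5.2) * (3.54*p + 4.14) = 6.3012*p^5 + 8.325*p^4 + 1.578*p^3 + 7.4766*p^2 - 10.2936*p - 21.528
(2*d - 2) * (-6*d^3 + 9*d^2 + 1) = -12*d^4 + 30*d^3 - 18*d^2 + 2*d - 2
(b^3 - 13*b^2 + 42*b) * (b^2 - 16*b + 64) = b^5 - 29*b^4 + 314*b^3 - 1504*b^2 + 2688*b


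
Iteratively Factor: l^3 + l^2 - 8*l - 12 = (l + 2)*(l^2 - l - 6) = (l - 3)*(l + 2)*(l + 2)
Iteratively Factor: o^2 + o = (o + 1)*(o)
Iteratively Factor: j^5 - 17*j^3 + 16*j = (j - 1)*(j^4 + j^3 - 16*j^2 - 16*j) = (j - 4)*(j - 1)*(j^3 + 5*j^2 + 4*j) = (j - 4)*(j - 1)*(j + 1)*(j^2 + 4*j) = (j - 4)*(j - 1)*(j + 1)*(j + 4)*(j)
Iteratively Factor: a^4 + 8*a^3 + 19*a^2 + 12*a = (a + 3)*(a^3 + 5*a^2 + 4*a) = a*(a + 3)*(a^2 + 5*a + 4) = a*(a + 3)*(a + 4)*(a + 1)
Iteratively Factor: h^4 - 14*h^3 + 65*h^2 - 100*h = (h - 5)*(h^3 - 9*h^2 + 20*h) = (h - 5)*(h - 4)*(h^2 - 5*h) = h*(h - 5)*(h - 4)*(h - 5)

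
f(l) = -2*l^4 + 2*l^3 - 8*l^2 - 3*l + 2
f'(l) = -8*l^3 + 6*l^2 - 16*l - 3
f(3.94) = -493.65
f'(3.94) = -462.20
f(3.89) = -470.96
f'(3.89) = -445.36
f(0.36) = -0.06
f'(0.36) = -8.36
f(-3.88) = -676.89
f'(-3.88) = 616.69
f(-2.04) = -76.79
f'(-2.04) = 122.53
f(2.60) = -116.12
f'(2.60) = -144.65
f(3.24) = -244.08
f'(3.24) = -263.95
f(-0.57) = 0.53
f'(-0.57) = 9.55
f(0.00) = 2.00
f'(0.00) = -3.00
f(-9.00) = -15199.00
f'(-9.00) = 6459.00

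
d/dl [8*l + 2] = 8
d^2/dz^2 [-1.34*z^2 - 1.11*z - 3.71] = -2.68000000000000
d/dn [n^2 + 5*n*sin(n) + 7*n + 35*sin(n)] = 5*n*cos(n) + 2*n + 5*sin(n) + 35*cos(n) + 7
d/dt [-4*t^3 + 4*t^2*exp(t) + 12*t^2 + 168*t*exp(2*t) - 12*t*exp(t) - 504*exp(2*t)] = 4*t^2*exp(t) - 12*t^2 + 336*t*exp(2*t) - 4*t*exp(t) + 24*t - 840*exp(2*t) - 12*exp(t)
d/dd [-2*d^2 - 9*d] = -4*d - 9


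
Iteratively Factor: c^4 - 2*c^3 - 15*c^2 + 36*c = (c + 4)*(c^3 - 6*c^2 + 9*c) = c*(c + 4)*(c^2 - 6*c + 9) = c*(c - 3)*(c + 4)*(c - 3)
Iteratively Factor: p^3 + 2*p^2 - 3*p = (p + 3)*(p^2 - p) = (p - 1)*(p + 3)*(p)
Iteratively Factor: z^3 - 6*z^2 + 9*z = (z - 3)*(z^2 - 3*z) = (z - 3)^2*(z)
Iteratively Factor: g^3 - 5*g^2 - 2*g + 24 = (g - 3)*(g^2 - 2*g - 8) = (g - 3)*(g + 2)*(g - 4)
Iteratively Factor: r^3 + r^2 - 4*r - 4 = (r - 2)*(r^2 + 3*r + 2) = (r - 2)*(r + 2)*(r + 1)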